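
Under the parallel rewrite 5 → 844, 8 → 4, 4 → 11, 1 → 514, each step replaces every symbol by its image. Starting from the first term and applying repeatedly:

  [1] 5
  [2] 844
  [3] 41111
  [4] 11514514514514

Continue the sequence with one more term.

φ(11514514514514) expands symbol-by-symbol to 514 514 844 514 11 844 514 11 844 514 11 844 514 11; joining the 14 pieces gives the next term.

51451484451411844514118445141184451411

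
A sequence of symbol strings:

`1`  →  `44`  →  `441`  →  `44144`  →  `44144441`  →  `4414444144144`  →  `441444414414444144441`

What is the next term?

From term 3 onward, concatenate the last term with the second-to-last: 44·1 = 441, 441·44 = 44144, …
So term 8 is 441444414414444144441·4414444144144.

4414444144144441444414414444144144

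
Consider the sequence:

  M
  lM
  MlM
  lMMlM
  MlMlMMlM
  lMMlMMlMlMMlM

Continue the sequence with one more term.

Each term (from the third on) is the two preceding terms concatenated in order: term 3 = M·lM = MlM.
Continuing: MlMlMMlM · lMMlMMlMlMMlM gives term 7.

MlMlMMlMlMMlMMlMlMMlM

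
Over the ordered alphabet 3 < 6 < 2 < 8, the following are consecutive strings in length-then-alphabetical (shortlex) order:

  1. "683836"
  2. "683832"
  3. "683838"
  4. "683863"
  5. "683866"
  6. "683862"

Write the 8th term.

Continuing the enumeration 2 steps past 683862: 683862 → 683868 → (answer).

683823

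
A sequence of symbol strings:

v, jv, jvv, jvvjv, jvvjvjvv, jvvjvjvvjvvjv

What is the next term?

jvvjvjvvjvvjvjvvjvjvv

Each term (from the third on) is the previous term followed by the one before it: term 3 = jv·v = jvv.
So term 7 is jvvjvjvvjvvjv·jvvjvjvv.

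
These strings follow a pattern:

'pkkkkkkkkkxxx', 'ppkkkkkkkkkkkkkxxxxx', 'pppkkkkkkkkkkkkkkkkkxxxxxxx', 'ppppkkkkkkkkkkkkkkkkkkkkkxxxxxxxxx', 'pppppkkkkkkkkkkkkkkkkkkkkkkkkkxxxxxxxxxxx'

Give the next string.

ppppppkkkkkkkkkkkkkkkkkkkkkkkkkkkkkxxxxxxxxxxxxx

Reading off run lengths: p runs 1, 2, 3, 4, 5; k runs 9, 13, 17, 21, 25; x runs 3, 5, 7, 9, 11 — each is linear in n, where the shown terms are n = 2, 3, 4, 5, 6.
Setting n = 7 gives 6, 29, 13 characters in each block.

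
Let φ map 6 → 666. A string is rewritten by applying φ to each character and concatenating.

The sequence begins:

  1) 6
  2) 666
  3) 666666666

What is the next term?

666666666666666666666666666

Apply φ to 666666666 symbol by symbol: 6→666, 6→666, 6→666, 6→666, 6→666, 6→666, 6→666, 6→666, 6→666; joined: 666 666 666 666 666 666 666 666 666.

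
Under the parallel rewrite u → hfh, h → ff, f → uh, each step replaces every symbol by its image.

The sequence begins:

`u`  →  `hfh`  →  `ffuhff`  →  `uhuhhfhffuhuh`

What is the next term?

Replace each of the 13 characters of uhuhhfhffuhuh in place — hfh ff hfh ff ff uh ff uh uh hfh ff hfh ff — and concatenate.

hfhffhfhffffuhffuhuhhfhffhfhff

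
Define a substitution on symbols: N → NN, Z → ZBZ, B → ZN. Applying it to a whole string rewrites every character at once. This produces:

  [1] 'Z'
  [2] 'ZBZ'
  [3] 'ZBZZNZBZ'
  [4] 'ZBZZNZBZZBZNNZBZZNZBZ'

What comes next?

φ(ZBZZNZBZZBZNNZBZZNZBZ) expands symbol-by-symbol to ZBZ ZN ZBZ ZBZ NN ZBZ ZN ZBZ ZBZ ZN ZBZ NN NN ZBZ ZN ZBZ ZBZ NN ZBZ ZN ZBZ; joining the 21 pieces gives the next term.

ZBZZNZBZZBZNNZBZZNZBZZBZZNZBZNNNNZBZZNZBZZBZNNZBZZNZBZ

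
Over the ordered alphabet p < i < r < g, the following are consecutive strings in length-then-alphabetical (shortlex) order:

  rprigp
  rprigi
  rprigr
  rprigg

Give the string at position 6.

Advancing 2 positions from rprigg through rprigg → rprrpp reaches term 6.

rprrpi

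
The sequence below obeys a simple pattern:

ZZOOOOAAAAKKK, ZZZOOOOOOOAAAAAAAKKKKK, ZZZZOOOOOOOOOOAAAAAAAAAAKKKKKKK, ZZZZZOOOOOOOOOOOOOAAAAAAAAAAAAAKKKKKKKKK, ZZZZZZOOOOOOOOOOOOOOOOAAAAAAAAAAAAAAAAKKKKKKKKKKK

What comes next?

ZZZZZZZOOOOOOOOOOOOOOOOOOOAAAAAAAAAAAAAAAAAAAKKKKKKKKKKKKK

Term n consists of n Z's, followed by 3n-2 O's, followed by 3n-2 A's, followed by 2n-1 K's, where the shown terms are n = 2, 3, 4, 5, 6.
Setting n = 7 gives 7, 19, 19, 13 characters in each block.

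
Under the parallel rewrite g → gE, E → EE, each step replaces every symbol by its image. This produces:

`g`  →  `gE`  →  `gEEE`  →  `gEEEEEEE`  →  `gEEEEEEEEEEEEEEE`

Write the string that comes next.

gEEEEEEEEEEEEEEEEEEEEEEEEEEEEEEE

φ(gEEEEEEEEEEEEEEE) expands symbol-by-symbol to gE EE EE EE EE EE EE EE EE EE EE EE EE EE EE EE; joining the 16 pieces gives the next term.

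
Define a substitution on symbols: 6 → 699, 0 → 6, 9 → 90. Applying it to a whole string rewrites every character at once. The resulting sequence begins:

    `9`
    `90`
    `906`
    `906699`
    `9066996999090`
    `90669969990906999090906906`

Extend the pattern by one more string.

φ(90669969990906999090906906) expands symbol-by-symbol to 90 6 699 699 90 90 699 90 90 90 6 90 6 699 90 90 90 6 90 6 90 6 699 90 6 699; joining the 26 pieces gives the next term.

906699699909069990909069066999090906906906699906699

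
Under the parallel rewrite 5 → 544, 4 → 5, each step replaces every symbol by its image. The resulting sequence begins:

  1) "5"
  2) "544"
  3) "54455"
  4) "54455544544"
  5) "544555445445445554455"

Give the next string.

5445554454454455544555445554454454455544544

Applying the rule to each of the 21 symbols of 544555445445445554455 gives the pieces 544 5 5 544 544 544 5 5 544 5 5 544 5 5 544 544 544 5 5 544 544, which concatenate to the answer.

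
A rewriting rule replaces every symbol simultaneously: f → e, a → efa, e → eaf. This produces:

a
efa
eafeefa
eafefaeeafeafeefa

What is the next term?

eafefaeeafeefaeafeafefaeeafefaeeafeafeefa

Applying the rule to each of the 17 symbols of eafefaeeafeafeefa gives the pieces eaf efa e eaf e efa eaf eaf efa e eaf efa e eaf eaf e efa, which concatenate to the answer.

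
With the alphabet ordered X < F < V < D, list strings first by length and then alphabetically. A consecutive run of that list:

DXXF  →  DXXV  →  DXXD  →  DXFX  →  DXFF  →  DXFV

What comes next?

The successor of DXFV increments the rightmost position that isn't already D and resets every position after it to X.

DXFD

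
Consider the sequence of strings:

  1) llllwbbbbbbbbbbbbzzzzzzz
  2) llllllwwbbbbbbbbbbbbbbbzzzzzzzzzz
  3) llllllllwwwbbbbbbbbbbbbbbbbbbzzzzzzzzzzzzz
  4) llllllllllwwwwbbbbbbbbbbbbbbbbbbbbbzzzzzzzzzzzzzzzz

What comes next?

The n-th term is 2n-2 l's then n-2 w's then 3n+3 b's then 3n-2 z's, where the shown terms are n = 3, 4, 5, 6.
For the next term, n = 7, so the run lengths are 12, 5, 24, 19.

llllllllllllwwwwwbbbbbbbbbbbbbbbbbbbbbbbbzzzzzzzzzzzzzzzzzzz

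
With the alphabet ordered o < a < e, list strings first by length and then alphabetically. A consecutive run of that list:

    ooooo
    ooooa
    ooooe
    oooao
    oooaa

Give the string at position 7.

Advancing 2 positions from oooaa through oooaa → oooae reaches term 7.

oooeo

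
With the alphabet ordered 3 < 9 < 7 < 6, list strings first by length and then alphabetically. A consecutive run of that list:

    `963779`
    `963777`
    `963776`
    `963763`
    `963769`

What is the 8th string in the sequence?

963633

Advancing 3 positions from 963769 through 963769 → 963767 → 963766 reaches term 8.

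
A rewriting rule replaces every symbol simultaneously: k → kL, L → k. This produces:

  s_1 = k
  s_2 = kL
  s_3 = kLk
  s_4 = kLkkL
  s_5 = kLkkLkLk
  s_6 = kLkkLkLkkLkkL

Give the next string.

Replace each of the 13 characters of kLkkLkLkkLkkL in place — kL k kL kL k kL k kL kL k kL kL k — and concatenate.

kLkkLkLkkLkkLkLkkLkLk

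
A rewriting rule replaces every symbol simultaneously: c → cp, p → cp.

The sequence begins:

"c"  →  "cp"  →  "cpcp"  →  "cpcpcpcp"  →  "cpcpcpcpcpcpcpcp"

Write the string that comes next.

Applying the rule to each of the 16 symbols of cpcpcpcpcpcpcpcp gives the pieces cp cp cp cp cp cp cp cp cp cp cp cp cp cp cp cp, which concatenate to the answer.

cpcpcpcpcpcpcpcpcpcpcpcpcpcpcpcp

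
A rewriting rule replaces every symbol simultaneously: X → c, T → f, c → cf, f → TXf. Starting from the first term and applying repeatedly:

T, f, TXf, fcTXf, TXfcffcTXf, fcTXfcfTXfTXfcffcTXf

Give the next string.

φ(fcTXfcfTXfTXfcffcTXf) expands symbol-by-symbol to TXf cf f c TXf cf TXf f c TXf f c TXf cf TXf TXf cf f c TXf; joining the 20 pieces gives the next term.

TXfcffcTXfcfTXffcTXffcTXfcfTXfTXfcffcTXf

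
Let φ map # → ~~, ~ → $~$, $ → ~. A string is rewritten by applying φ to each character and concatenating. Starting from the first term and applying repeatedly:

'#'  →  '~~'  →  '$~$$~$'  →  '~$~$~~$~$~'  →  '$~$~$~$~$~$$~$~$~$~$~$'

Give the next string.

~$~$~$~$~$~$~$~$~$~$~~$~$~$~$~$~$~$~$~$~$~

φ($~$~$~$~$~$$~$~$~$~$~$) expands symbol-by-symbol to ~ $~$ ~ $~$ ~ $~$ ~ $~$ ~ $~$ ~ ~ $~$ ~ $~$ ~ $~$ ~ $~$ ~ $~$ ~; joining the 22 pieces gives the next term.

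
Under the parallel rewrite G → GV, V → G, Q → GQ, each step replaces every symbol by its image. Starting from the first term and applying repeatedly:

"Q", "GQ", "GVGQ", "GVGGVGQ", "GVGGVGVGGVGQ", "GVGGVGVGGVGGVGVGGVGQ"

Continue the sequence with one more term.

Rewriting the 20 symbols of GVGGVGVGGVGGVGVGGVGQ one by one yields GV G GV GV G GV G GV GV G GV GV G GV G GV GV G GV GQ; concatenated:

GVGGVGVGGVGGVGVGGVGVGGVGGVGVGGVGQ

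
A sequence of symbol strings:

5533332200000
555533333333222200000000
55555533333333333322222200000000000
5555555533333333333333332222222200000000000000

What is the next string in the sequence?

555555555533333333333333333333222222222200000000000000000

Term n consists of 2n 5's, followed by 4n 3's, followed by 2n 2's, followed by 3n+2 0's (n = 1, 2, …).
At n = 5 the blocks have lengths 10, 20, 10, 17.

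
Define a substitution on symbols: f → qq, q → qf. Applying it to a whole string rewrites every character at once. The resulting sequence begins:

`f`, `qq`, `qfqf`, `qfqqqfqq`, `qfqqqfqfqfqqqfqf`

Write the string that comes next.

Applying the rule to each of the 16 symbols of qfqqqfqfqfqqqfqf gives the pieces qf qq qf qf qf qq qf qq qf qq qf qf qf qq qf qq, which concatenate to the answer.

qfqqqfqfqfqqqfqqqfqqqfqfqfqqqfqq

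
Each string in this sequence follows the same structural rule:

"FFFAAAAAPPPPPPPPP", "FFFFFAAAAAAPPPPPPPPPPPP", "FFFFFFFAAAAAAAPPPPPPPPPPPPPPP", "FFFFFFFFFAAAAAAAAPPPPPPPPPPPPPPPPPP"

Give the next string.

FFFFFFFFFFFAAAAAAAAAPPPPPPPPPPPPPPPPPPPPP

Term n consists of 2n-1 F's, followed by n+3 A's, followed by 3n+3 P's, where the shown terms are n = 2, 3, 4, 5.
For the next term, n = 6, so the run lengths are 11, 9, 21.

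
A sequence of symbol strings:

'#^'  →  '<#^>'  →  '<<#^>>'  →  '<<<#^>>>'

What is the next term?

<<<<#^>>>>

s(k+1) = <·s(k)·>, so each term gains < as a prefix and > as a suffix.
One more step from <<<#^>>> gives the answer.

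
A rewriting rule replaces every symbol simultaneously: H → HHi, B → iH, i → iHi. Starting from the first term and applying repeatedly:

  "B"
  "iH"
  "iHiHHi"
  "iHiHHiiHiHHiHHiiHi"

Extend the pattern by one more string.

Rewriting the 18 symbols of iHiHHiiHiHHiHHiiHi one by one yields iHi HHi iHi HHi HHi iHi iHi HHi iHi HHi HHi iHi HHi HHi iHi iHi HHi iHi; concatenated:

iHiHHiiHiHHiHHiiHiiHiHHiiHiHHiHHiiHiHHiHHiiHiiHiHHiiHi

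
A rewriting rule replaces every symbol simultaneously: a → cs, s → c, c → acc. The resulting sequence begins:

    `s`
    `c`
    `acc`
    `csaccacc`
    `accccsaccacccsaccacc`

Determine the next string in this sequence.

Applying the rule to each of the 20 symbols of accccsaccacccsaccacc gives the pieces cs acc acc acc acc c cs acc acc cs acc acc acc c cs acc acc cs acc acc, which concatenate to the answer.

csaccaccaccaccccsaccacccsaccaccaccccsaccacccsaccacc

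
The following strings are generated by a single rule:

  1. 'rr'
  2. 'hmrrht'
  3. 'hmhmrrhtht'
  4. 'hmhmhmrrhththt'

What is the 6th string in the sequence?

Each term wraps the previous one in hm on the left and ht on the right.
From hmhmhmrrhththt, 2 further steps: hmhmhmrrhththt → hmhmhmhmrrhthththt → (answer).

hmhmhmhmhmrrhththththt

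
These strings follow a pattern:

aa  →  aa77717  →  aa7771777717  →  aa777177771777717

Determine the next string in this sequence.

Each term is the previous one with 77717 appended.
So the next term is aa777177771777717·77717.

aa77717777177771777717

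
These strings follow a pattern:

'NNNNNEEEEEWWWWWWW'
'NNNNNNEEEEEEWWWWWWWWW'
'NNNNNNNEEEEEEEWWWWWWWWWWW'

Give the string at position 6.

NNNNNNNNNNEEEEEEEEEEWWWWWWWWWWWWWWWWW

Term n consists of n+2 N's, followed by n+2 E's, followed by 2n+1 W's, where the shown terms are n = 3, 4, 5.
For term 6, n = 8, so the run lengths are 10, 10, 17.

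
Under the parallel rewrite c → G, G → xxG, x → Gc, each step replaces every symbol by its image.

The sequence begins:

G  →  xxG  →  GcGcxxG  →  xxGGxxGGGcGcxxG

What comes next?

Applying the rule to each of the 15 symbols of xxGGxxGGGcGcxxG gives the pieces Gc Gc xxG xxG Gc Gc xxG xxG xxG G xxG G Gc Gc xxG, which concatenate to the answer.

GcGcxxGxxGGcGcxxGxxGxxGGxxGGGcGcxxG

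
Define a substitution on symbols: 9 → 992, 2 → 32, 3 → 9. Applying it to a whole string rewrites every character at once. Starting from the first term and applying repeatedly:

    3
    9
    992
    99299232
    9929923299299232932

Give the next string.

99299232992992329329929923299299232932992932

Applying the rule to each of the 19 symbols of 9929923299299232932 gives the pieces 992 992 32 992 992 32 9 32 992 992 32 992 992 32 9 32 992 9 32, which concatenate to the answer.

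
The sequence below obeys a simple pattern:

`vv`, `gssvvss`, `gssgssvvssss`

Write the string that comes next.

gssgssgssvvssssss

s(k+1) = gss·s(k)·ss, so each term gains gss as a prefix and ss as a suffix.
So the next term is gss·gssgssvvssss·ss.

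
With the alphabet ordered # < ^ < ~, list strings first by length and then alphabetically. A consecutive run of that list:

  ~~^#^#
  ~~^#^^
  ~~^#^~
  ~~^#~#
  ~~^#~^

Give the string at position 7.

Advancing 2 positions from ~~^#~^ through ~~^#~^ → ~~^#~~ reaches term 7.

~~^^##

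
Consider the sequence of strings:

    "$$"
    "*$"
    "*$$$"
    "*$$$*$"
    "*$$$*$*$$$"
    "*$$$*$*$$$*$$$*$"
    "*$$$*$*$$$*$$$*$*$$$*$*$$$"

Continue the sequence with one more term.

*$$$*$*$$$*$$$*$*$$$*$*$$$*$$$*$*$$$*$$$*$

Each term (from the third on) is the previous term followed by the one before it: term 3 = *$·$$ = *$$$.
Continuing: *$$$*$*$$$*$$$*$*$$$*$*$$$ · *$$$*$*$$$*$$$*$ gives term 8.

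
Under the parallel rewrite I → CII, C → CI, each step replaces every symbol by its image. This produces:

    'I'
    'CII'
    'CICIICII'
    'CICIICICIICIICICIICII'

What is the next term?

φ(CICIICICIICIICICIICII) expands symbol-by-symbol to CI CII CI CII CII CI CII CI CII CII CI CII CII CI CII CI CII CII CI CII CII; joining the 21 pieces gives the next term.

CICIICICIICIICICIICICIICIICICIICIICICIICICIICIICICIICII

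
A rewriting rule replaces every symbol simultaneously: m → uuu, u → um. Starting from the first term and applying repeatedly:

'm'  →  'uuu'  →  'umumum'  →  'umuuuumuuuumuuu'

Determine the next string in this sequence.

Rewriting the 15 symbols of umuuuumuuuumuuu one by one yields um uuu um um um um uuu um um um um uuu um um um; concatenated:

umuuuumumumumuuuumumumumuuuumumum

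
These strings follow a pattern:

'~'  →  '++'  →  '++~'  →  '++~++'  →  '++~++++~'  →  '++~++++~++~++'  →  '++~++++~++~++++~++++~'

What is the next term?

Each term (from the third on) is the previous term followed by the one before it: term 3 = ++·~ = ++~.
The next term joins ++~++++~++~++++~++++~ and ++~++++~++~++.

++~++++~++~++++~++++~++~++++~++~++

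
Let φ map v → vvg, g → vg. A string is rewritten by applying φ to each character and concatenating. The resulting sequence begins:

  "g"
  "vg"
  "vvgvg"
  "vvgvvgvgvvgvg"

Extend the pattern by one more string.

φ(vvgvvgvgvvgvg) expands symbol-by-symbol to vvg vvg vg vvg vvg vg vvg vg vvg vvg vg vvg vg; joining the 13 pieces gives the next term.

vvgvvgvgvvgvvgvgvvgvgvvgvvgvgvvgvg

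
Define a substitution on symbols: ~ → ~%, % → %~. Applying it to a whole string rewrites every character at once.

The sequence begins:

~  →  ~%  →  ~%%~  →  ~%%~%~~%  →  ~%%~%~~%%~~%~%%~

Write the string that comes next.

~%%~%~~%%~~%~%%~%~~%~%%~~%%~%~~%

Applying the rule to each of the 16 symbols of ~%%~%~~%%~~%~%%~ gives the pieces ~% %~ %~ ~% %~ ~% ~% %~ %~ ~% ~% %~ ~% %~ %~ ~%, which concatenate to the answer.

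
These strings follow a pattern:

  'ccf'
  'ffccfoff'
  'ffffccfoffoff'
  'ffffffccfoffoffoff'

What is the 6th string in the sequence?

ffffffffffccfoffoffoffoffoff

Every step adds ff to the front and off to the end of the previous string.
From ffffffccfoffoffoff, 2 further steps: ffffffccfoffoffoff → ffffffffccfoffoffoffoff → (answer).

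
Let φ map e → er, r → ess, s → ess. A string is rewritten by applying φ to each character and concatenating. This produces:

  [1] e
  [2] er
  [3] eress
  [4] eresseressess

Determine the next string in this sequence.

eresseressesseresseressesseressess

Applying the rule to each of the 13 symbols of eresseressess gives the pieces er ess er ess ess er ess er ess ess er ess ess, which concatenate to the answer.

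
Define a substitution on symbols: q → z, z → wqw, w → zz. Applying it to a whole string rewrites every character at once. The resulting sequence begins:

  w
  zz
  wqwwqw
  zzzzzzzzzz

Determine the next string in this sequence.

Expanding zzzzzzzzzz: z→wqw, z→wqw, z→wqw, z→wqw, z→wqw, z→wqw, z→wqw, z→wqw, z→wqw, z→wqw. Concatenated: wqw wqw wqw wqw wqw wqw wqw wqw wqw wqw.

wqwwqwwqwwqwwqwwqwwqwwqwwqwwqw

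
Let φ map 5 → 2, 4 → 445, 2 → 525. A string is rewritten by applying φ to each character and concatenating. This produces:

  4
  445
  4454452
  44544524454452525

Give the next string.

445445244544525254454452445445252525252

Replace each of the 17 characters of 44544524454452525 in place — 445 445 2 445 445 2 525 445 445 2 445 445 2 525 2 525 2 — and concatenate.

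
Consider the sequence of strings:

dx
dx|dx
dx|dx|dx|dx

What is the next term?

s(k+1) = s(k)·|·s(k) — each term doubles the last with '|' between the halves.
One more doubling of dx|dx|dx|dx gives the answer.

dx|dx|dx|dx|dx|dx|dx|dx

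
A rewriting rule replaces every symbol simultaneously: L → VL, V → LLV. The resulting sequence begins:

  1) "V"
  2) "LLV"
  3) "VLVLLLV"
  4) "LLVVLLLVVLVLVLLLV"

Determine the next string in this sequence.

VLVLLLVLLVVLVLVLLLVLLVVLLLVVLLLVVLVLVLLLV

φ(LLVVLLLVVLVLVLLLV) expands symbol-by-symbol to VL VL LLV LLV VL VL VL LLV LLV VL LLV VL LLV VL VL VL LLV; joining the 17 pieces gives the next term.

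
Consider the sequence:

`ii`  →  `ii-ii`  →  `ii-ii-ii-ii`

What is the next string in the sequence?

Every step duplicates the string with '-' between the halves.
So the next term is two copies of ii-ii-ii-ii with '-' between the halves.

ii-ii-ii-ii-ii-ii-ii-ii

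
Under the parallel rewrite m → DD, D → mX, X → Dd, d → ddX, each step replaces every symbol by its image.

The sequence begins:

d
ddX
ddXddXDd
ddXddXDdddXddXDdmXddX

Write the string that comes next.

Applying the rule to each of the 21 symbols of ddXddXDdddXddXDdmXddX gives the pieces ddX ddX Dd ddX ddX Dd mX ddX ddX ddX Dd ddX ddX Dd mX ddX DD Dd ddX ddX Dd, which concatenate to the answer.

ddXddXDdddXddXDdmXddXddXddXDdddXddXDdmXddXDDDdddXddXDd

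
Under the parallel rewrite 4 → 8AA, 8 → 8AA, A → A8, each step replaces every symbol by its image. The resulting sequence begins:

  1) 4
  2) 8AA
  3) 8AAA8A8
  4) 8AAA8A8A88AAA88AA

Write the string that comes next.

Replace each of the 17 characters of 8AAA8A8A88AAA88AA in place — 8AA A8 A8 A8 8AA A8 8AA A8 8AA 8AA A8 A8 A8 8AA 8AA A8 A8 — and concatenate.

8AAA8A8A88AAA88AAA88AA8AAA8A8A88AA8AAA8A8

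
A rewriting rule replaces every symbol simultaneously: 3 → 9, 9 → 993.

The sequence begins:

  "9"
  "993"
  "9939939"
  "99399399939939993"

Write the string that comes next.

99399399939939993993993999399399939939939

φ(99399399939939993) expands symbol-by-symbol to 993 993 9 993 993 9 993 993 993 9 993 993 9 993 993 993 9; joining the 17 pieces gives the next term.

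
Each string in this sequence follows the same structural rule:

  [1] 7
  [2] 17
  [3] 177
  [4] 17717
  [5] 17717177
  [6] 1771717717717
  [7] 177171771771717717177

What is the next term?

1771717717717177171771771717717717

From term 3 onward, concatenate the last term with the second-to-last: 17·7 = 177, 177·17 = 17717, …
Continuing: 177171771771717717177 · 1771717717717 gives term 8.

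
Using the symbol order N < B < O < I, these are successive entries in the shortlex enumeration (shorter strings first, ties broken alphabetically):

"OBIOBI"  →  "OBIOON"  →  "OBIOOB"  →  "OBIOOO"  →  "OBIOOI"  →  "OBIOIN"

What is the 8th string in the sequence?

Continuing the enumeration 2 steps past OBIOIN: OBIOIN → OBIOIB → (answer).

OBIOIO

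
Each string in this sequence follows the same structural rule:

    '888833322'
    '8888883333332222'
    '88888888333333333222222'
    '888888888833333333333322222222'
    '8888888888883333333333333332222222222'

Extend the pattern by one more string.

Each string has the form 8^{2n+2} 3^{3n} 2^{2n} (n = 1, 2, …).
At n = 6 the blocks have lengths 14, 18, 12.

88888888888888333333333333333333222222222222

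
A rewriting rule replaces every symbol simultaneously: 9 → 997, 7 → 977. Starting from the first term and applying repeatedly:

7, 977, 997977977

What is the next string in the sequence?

997997977997977977997977977

Apply φ to 997977977 symbol by symbol: 9→997, 9→997, 7→977, 9→997, 7→977, 7→977, 9→997, 7→977, 7→977; joined: 997 997 977 997 977 977 997 977 977.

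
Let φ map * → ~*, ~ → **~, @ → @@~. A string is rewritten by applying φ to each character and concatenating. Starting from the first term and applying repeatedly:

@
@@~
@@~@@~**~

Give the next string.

@@~@@~**~@@~@@~**~~*~***~

Apply φ to @@~@@~**~ symbol by symbol: @→@@~, @→@@~, ~→**~, @→@@~, @→@@~, ~→**~, *→~*, *→~*, ~→**~; joined: @@~ @@~ **~ @@~ @@~ **~ ~* ~* **~.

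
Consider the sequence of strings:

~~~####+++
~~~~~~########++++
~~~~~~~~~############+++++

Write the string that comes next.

Reading off run lengths: ~ runs 3, 6, 9; # runs 4, 8, 12; + runs 3, 4, 5 — each is linear in n (n = 1, 2, …).
For the next term, n = 4, so the run lengths are 12, 16, 6.

~~~~~~~~~~~~################++++++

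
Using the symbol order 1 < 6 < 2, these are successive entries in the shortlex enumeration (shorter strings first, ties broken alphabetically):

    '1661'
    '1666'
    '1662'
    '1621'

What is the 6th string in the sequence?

1622

Advancing 2 positions from 1621 through 1621 → 1626 reaches term 6.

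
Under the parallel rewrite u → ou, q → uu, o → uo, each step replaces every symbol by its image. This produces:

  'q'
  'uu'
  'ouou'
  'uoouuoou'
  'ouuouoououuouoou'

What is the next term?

uoououuoouuouoouuoououuoouuouoou

Applying the rule to each of the 16 symbols of ouuouoououuouoou gives the pieces uo ou ou uo ou uo uo ou uo ou ou uo ou uo uo ou, which concatenate to the answer.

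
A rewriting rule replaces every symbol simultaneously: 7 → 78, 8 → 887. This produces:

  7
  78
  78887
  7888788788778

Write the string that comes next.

Applying the rule to each of the 13 symbols of 7888788788778 gives the pieces 78 887 887 887 78 887 887 78 887 887 78 78 887, which concatenate to the answer.

7888788788778887887788878877878887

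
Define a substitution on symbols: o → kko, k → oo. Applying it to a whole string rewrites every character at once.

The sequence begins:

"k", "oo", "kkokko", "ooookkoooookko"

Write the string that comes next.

Rewriting the 14 symbols of ooookkoooookko one by one yields kko kko kko kko oo oo kko kko kko kko kko oo oo kko; concatenated:

kkokkokkokkoooookkokkokkokkokkoooookko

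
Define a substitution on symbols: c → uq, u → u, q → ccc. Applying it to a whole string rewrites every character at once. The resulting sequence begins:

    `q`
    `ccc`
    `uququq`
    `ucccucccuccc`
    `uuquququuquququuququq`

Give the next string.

Replace each of the 21 characters of uuquququuquququuququq in place — u u ccc u ccc u ccc u u ccc u ccc u ccc u u ccc u ccc u ccc — and concatenate.

uucccucccucccuucccucccucccuucccucccuccc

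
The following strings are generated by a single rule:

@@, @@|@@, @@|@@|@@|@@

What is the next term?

Every step duplicates the string with '|' between the halves.
Doubling @@|@@|@@|@@ with '|' between the halves:

@@|@@|@@|@@|@@|@@|@@|@@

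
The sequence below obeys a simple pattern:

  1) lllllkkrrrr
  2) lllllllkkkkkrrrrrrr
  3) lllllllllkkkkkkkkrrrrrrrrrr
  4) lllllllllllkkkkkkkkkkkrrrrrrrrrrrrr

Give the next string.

lllllllllllllkkkkkkkkkkkkkkrrrrrrrrrrrrrrrr

The n-th term is 2n+3 l's then 3n-1 k's then 3n+1 r's (n = 1, 2, …).
For the next term, n = 5, so the run lengths are 13, 14, 16.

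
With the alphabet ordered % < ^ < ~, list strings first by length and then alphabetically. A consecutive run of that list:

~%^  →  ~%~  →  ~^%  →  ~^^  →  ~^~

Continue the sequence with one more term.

~~%

The successor of ~^~ increments the rightmost position that isn't already ~ and resets every position after it to %.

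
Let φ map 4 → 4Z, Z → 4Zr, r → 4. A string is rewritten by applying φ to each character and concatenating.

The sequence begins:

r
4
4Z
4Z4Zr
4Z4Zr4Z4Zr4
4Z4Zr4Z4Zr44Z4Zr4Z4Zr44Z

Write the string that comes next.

Applying the rule to each of the 24 symbols of 4Z4Zr4Z4Zr44Z4Zr4Z4Zr44Z gives the pieces 4Z 4Zr 4Z 4Zr 4 4Z 4Zr 4Z 4Zr 4 4Z 4Z 4Zr 4Z 4Zr 4 4Z 4Zr 4Z 4Zr 4 4Z 4Z 4Zr, which concatenate to the answer.

4Z4Zr4Z4Zr44Z4Zr4Z4Zr44Z4Z4Zr4Z4Zr44Z4Zr4Z4Zr44Z4Z4Zr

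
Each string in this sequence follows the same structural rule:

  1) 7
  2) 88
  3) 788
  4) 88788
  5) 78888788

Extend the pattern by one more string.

This is a Fibonacci-style word recurrence s(k) = s(k−2)·s(k−1): e.g. 7·88 = 788.
So term 6 is 88788·78888788.

8878878888788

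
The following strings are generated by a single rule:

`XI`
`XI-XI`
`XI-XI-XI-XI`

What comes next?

XI-XI-XI-XI-XI-XI-XI-XI

Each string is two copies of the previous one joined by '-'.
One more doubling of XI-XI-XI-XI gives the answer.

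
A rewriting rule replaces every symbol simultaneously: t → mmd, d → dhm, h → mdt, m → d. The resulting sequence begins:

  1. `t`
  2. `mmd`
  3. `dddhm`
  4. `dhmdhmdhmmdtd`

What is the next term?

Rewriting the 13 symbols of dhmdhmdhmmdtd one by one yields dhm mdt d dhm mdt d dhm mdt d d dhm mmd dhm; concatenated:

dhmmdtddhmmdtddhmmdtdddhmmmddhm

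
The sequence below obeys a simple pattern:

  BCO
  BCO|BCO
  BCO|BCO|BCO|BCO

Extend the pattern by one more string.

s(k+1) = s(k)·|·s(k) — each term doubles the last with '|' between the halves.
One more doubling of BCO|BCO|BCO|BCO gives the answer.

BCO|BCO|BCO|BCO|BCO|BCO|BCO|BCO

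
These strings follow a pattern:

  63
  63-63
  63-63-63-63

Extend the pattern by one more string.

Every step duplicates the string with '-' between the halves.
One more doubling of 63-63-63-63 gives the answer.

63-63-63-63-63-63-63-63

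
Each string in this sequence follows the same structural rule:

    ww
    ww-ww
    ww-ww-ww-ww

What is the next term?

Each string is two copies of the previous one joined by '-'.
Doubling ww-ww-ww-ww with '-' between the halves:

ww-ww-ww-ww-ww-ww-ww-ww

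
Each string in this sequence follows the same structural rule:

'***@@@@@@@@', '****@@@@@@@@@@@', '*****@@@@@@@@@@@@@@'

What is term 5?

*******@@@@@@@@@@@@@@@@@@@@

Each string has the form *^{n} @^{3n-1}, where the shown terms are n = 3, 4, 5.
For term 5, n = 7, so the run lengths are 7, 20.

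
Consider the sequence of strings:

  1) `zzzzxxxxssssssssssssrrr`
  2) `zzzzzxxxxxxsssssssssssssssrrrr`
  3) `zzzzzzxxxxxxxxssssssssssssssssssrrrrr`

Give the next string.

The n-th term is n+1 z's then 2n-2 x's then 3n+3 s's then n r's, where the shown terms are n = 3, 4, 5.
For the next term, n = 6, so the run lengths are 7, 10, 21, 6.

zzzzzzzxxxxxxxxxxsssssssssssssssssssssrrrrrr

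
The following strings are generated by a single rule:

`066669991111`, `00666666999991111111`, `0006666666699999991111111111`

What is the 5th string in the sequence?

Each string has the form 0^{n} 6^{2n+2} 9^{2n+1} 1^{3n+1} (n = 1, 2, …).
At n = 5 the blocks have lengths 5, 12, 11, 16.

00000666666666666999999999991111111111111111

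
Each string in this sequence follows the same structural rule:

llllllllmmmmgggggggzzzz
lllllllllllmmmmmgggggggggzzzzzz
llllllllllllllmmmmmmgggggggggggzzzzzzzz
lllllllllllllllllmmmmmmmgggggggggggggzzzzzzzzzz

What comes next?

llllllllllllllllllllmmmmmmmmgggggggggggggggzzzzzzzzzzzz

Each string has the form l^{3n-1} m^{n+1} g^{2n+1} z^{2n-2}, where the shown terms are n = 3, 4, 5, 6.
Setting n = 7 gives 20, 8, 15, 12 characters in each block.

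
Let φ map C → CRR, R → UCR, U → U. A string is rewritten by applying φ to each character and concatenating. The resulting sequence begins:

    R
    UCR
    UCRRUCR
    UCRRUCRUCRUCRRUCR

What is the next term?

φ(UCRRUCRUCRUCRRUCR) expands symbol-by-symbol to U CRR UCR UCR U CRR UCR U CRR UCR U CRR UCR UCR U CRR UCR; joining the 17 pieces gives the next term.

UCRRUCRUCRUCRRUCRUCRRUCRUCRRUCRUCRUCRRUCR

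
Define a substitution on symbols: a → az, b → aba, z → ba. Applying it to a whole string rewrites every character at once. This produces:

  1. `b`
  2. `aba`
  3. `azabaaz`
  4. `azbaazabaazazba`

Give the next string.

Rewriting the 15 symbols of azbaazabaazazba one by one yields az ba aba az az ba az aba az az ba az ba aba az; concatenated:

azbaabaazazbaazabaazazbaazbaabaaz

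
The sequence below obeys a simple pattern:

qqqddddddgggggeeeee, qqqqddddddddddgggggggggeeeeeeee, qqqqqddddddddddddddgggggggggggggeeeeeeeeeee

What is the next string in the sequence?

Reading off run lengths: q runs 3, 4, 5; d runs 6, 10, 14; g runs 5, 9, 13; e runs 5, 8, 11 — each is linear in n (n = 1, 2, …).
At n = 4 the blocks have lengths 6, 18, 17, 14.

qqqqqqddddddddddddddddddgggggggggggggggggeeeeeeeeeeeeee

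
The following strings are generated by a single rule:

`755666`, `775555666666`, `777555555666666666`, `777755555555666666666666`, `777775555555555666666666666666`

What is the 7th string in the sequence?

777777755555555555555666666666666666666666

Reading off run lengths: 7 runs 1, 2, 3, 4, 5; 5 runs 2, 4, 6, 8, 10; 6 runs 3, 6, 9, 12, 15 — each is linear in n (n = 1, 2, …).
At n = 7 the blocks have lengths 7, 14, 21.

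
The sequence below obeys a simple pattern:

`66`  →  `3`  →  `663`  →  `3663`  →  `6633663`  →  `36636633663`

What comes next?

From term 3 onward, concatenate the second-to-last term with the last: 66·3 = 663, 3·663 = 3663, …
The next term joins 6633663 and 36636633663.

663366336636633663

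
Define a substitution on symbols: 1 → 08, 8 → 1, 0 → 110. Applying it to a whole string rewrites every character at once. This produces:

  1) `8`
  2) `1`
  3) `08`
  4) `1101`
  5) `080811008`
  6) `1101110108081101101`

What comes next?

Replace each of the 19 characters of 1101110108081101101 in place — 08 08 110 08 08 08 110 08 110 1 110 1 08 08 110 08 08 110 08 — and concatenate.

080811008080811008110111010808110080811008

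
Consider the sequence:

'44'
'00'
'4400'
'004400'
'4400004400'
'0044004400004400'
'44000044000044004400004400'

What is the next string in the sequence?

004400440000440044000044000044004400004400

From term 3 onward, concatenate the second-to-last term with the last: 44·00 = 4400, 00·4400 = 004400, …
The next term joins 0044004400004400 and 44000044000044004400004400.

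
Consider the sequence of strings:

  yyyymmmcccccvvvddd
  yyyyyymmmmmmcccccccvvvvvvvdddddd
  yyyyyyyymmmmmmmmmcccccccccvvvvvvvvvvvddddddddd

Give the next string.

yyyyyyyyyymmmmmmmmmmmmcccccccccccvvvvvvvvvvvvvvvdddddddddddd

Term n consists of 2n+2 y's, followed by 3n m's, followed by 2n+3 c's, followed by 4n-1 v's, followed by 3n d's (n = 1, 2, …).
At n = 4 the blocks have lengths 10, 12, 11, 15, 12.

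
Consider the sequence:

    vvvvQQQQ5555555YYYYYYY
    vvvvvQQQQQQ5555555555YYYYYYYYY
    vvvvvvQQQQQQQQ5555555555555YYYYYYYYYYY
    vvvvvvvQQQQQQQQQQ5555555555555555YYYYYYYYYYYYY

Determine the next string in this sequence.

vvvvvvvvQQQQQQQQQQQQ5555555555555555555YYYYYYYYYYYYYYY

Term n consists of n+1 v's, followed by 2n-2 Q's, followed by 3n-2 5's, followed by 2n+1 Y's, where the shown terms are n = 3, 4, 5, 6.
For the next term, n = 7, so the run lengths are 8, 12, 19, 15.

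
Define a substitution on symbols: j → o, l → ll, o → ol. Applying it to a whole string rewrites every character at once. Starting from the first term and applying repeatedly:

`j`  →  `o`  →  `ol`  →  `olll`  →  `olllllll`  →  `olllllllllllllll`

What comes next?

olllllllllllllllllllllllllllllll

φ(olllllllllllllll) expands symbol-by-symbol to ol ll ll ll ll ll ll ll ll ll ll ll ll ll ll ll; joining the 16 pieces gives the next term.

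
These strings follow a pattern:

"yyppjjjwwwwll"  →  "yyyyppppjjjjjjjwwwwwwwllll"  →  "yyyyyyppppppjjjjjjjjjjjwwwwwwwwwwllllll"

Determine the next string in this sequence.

yyyyyyyyppppppppjjjjjjjjjjjjjjjwwwwwwwwwwwwwllllllll

Reading off run lengths: y runs 2, 4, 6; p runs 2, 4, 6; j runs 3, 7, 11; w runs 4, 7, 10; l runs 2, 4, 6 — each is linear in n (n = 1, 2, …).
For the next term, n = 4, so the run lengths are 8, 8, 15, 13, 8.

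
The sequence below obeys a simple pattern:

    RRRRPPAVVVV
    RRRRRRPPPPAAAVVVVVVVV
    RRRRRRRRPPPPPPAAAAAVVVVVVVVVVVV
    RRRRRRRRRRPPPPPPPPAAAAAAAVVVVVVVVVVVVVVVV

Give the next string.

RRRRRRRRRRRRPPPPPPPPPPAAAAAAAAAVVVVVVVVVVVVVVVVVVVV

Reading off run lengths: R runs 4, 6, 8, 10; P runs 2, 4, 6, 8; A runs 1, 3, 5, 7; V runs 4, 8, 12, 16 — each is linear in n (n = 1, 2, …).
Setting n = 5 gives 12, 10, 9, 20 characters in each block.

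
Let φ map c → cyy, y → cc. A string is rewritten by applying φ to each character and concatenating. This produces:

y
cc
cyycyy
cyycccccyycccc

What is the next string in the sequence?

Replace each of the 14 characters of cyycccccyycccc in place — cyy cc cc cyy cyy cyy cyy cyy cc cc cyy cyy cyy cyy — and concatenate.

cyycccccyycyycyycyycyycccccyycyycyycyy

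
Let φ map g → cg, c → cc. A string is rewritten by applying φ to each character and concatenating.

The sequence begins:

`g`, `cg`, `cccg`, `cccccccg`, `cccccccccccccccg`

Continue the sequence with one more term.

Replace each of the 16 characters of cccccccccccccccg in place — cc cc cc cc cc cc cc cc cc cc cc cc cc cc cc cg — and concatenate.

cccccccccccccccccccccccccccccccg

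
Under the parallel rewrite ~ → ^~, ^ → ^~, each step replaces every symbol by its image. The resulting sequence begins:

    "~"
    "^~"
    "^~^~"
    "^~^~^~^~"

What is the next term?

Rewriting each symbol of ^~^~^~^~: ^→^~, ~→^~, ^→^~, ~→^~, ^→^~, ~→^~, ^→^~, ~→^~, which concatenates to ^~ ^~ ^~ ^~ ^~ ^~ ^~ ^~.

^~^~^~^~^~^~^~^~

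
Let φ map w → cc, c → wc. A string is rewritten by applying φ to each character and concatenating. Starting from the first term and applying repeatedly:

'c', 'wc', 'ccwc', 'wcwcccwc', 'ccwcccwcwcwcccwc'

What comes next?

Rewriting the 16 symbols of ccwcccwcwcwcccwc one by one yields wc wc cc wc wc wc cc wc cc wc cc wc wc wc cc wc; concatenated:

wcwcccwcwcwcccwcccwcccwcwcwcccwc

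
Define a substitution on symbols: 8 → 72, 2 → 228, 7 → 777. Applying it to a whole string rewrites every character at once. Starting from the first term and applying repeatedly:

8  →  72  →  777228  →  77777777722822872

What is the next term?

Rewriting the 17 symbols of 77777777722822872 one by one yields 777 777 777 777 777 777 777 777 777 228 228 72 228 228 72 777 228; concatenated:

7777777777777777777777777772282287222822872777228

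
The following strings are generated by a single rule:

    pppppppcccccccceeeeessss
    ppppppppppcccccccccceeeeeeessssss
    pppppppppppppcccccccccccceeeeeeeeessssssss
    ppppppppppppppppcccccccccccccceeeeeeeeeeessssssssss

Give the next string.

pppppppppppppppppppcccccccccccccccceeeeeeeeeeeeessssssssssss

The n-th term is 3n-2 p's then 2n+2 c's then 2n-1 e's then 2n-2 s's, where the shown terms are n = 3, 4, 5, 6.
At n = 7 the blocks have lengths 19, 16, 13, 12.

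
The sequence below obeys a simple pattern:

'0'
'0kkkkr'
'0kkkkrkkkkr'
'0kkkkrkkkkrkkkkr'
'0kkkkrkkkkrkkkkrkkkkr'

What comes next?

Each term is the previous one with kkkkr appended.
Applying this once more to 0kkkkrkkkkrkkkkrkkkkr:

0kkkkrkkkkrkkkkrkkkkrkkkkr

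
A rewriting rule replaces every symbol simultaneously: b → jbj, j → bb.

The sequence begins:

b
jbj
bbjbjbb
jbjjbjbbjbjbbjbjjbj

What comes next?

Rewriting the 19 symbols of jbjjbjbbjbjbbjbjjbj one by one yields bb jbj bb bb jbj bb jbj jbj bb jbj bb jbj jbj bb jbj bb bb jbj bb; concatenated:

bbjbjbbbbjbjbbjbjjbjbbjbjbbjbjjbjbbjbjbbbbjbjbb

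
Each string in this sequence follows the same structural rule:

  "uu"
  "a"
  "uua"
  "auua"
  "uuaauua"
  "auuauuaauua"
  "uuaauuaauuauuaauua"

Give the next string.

From term 3 onward, concatenate the second-to-last term with the last: uu·a = uua, a·uua = auua, …
Continuing: auuauuaauua · uuaauuaauuauuaauua gives term 8.

auuauuaauuauuaauuaauuauuaauua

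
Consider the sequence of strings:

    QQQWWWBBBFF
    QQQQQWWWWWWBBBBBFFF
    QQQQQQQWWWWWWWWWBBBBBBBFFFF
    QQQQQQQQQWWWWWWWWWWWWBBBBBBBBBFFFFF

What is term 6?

QQQQQQQQQQQQQWWWWWWWWWWWWWWWWWWBBBBBBBBBBBBBFFFFFFF

The n-th term is 2n+1 Q's then 3n W's then 2n+1 B's then n+1 F's (n = 1, 2, …).
At n = 6 the blocks have lengths 13, 18, 13, 7.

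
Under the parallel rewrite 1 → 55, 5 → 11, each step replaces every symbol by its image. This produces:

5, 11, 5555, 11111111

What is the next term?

5555555555555555

Apply φ to 11111111 symbol by symbol: 1→55, 1→55, 1→55, 1→55, 1→55, 1→55, 1→55, 1→55; joined: 55 55 55 55 55 55 55 55.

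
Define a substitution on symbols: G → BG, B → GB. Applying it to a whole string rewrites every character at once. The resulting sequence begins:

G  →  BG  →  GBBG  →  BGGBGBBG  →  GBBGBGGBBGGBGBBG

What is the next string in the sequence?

Rewriting the 16 symbols of GBBGBGGBBGGBGBBG one by one yields BG GB GB BG GB BG BG GB GB BG BG GB BG GB GB BG; concatenated:

BGGBGBBGGBBGBGGBGBBGBGGBBGGBGBBG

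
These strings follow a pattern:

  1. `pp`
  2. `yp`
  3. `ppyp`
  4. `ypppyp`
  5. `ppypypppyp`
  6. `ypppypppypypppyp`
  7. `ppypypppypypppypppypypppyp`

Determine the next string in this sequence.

ypppypppypypppypppypypppypypppypppypypppyp

From term 3 onward, concatenate the second-to-last term with the last: pp·yp = ppyp, yp·ppyp = ypppyp, …
The next term joins ypppypppypypppyp and ppypypppypypppypppypypppyp.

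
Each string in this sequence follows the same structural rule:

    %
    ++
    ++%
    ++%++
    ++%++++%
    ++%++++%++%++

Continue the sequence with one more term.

This is a Fibonacci-style word recurrence s(k) = s(k−1)·s(k−2): e.g. ++·% = ++%.
So term 7 is ++%++++%++%++·++%++++%.

++%++++%++%++++%++++%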